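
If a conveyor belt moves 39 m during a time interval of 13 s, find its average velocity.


Given: distance d = 39 m, time t = 13 s
Using v = d / t
v = 39 / 13
v = 3 m/s

3 m/s


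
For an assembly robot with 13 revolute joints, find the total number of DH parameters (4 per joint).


Given: 13 joints, 4 DH parameters per joint (d, theta, a, alpha)
Total DH parameters = number_of_joints * 4
Total = 13 * 4
Total = 52

52


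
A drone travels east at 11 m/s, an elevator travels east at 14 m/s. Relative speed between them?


Given: v_A = 11 m/s east, v_B = 14 m/s east
Both move in the same direction; relative speed = |v_A - v_B|
|11 - 14| = |-3|
= 3 m/s

3 m/s


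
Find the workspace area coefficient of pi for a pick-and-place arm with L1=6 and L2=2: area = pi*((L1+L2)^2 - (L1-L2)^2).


Given: L1 = 6, L2 = 2
(L1+L2)^2 = (8)^2 = 64
(L1-L2)^2 = (4)^2 = 16
Difference = 64 - 16 = 48
This equals 4*L1*L2 = 4*6*2 = 48
Workspace area = 48*pi

48


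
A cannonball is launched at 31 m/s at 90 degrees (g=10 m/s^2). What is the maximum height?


Given: v0 = 31 m/s, theta = 90 deg, g = 10 m/s^2
sin^2(90) = 1
Using H = v0^2 * sin^2(theta) / (2*g)
H = 31^2 * 1 / (2*10)
H = 961 * 1 / 20
H = 961 / 20
H = 961/20 m

961/20 m


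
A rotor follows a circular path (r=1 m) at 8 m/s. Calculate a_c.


Given: v = 8 m/s, r = 1 m
Using a_c = v^2 / r
a_c = 8^2 / 1
a_c = 64 / 1
a_c = 64 m/s^2

64 m/s^2


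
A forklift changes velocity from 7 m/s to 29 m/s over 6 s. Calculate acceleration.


Given: initial velocity v0 = 7 m/s, final velocity v = 29 m/s, time t = 6 s
Using a = (v - v0) / t
a = (29 - 7) / 6
a = 22 / 6
a = 11/3 m/s^2

11/3 m/s^2


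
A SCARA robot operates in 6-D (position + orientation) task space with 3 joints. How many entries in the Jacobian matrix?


Given: task space dimension = 6, joints = 3
Jacobian is a 6 x 3 matrix
Total entries = rows * columns
Total = 6 * 3
Total = 18

18


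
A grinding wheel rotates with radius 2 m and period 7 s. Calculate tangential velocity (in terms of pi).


Given: radius r = 2 m, period T = 7 s
Using v = 2*pi*r / T
v = 2*pi*2 / 7
v = 4*pi / 7
v = 4/7*pi m/s

4/7*pi m/s


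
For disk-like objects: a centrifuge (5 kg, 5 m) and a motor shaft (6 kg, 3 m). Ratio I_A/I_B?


Given: M1=5 kg, R1=5 m, M2=6 kg, R2=3 m
For a disk: I = (1/2)*M*R^2, so I_A/I_B = (M1*R1^2)/(M2*R2^2)
M1*R1^2 = 5*25 = 125
M2*R2^2 = 6*9 = 54
I_A/I_B = 125/54 = 125/54

125/54


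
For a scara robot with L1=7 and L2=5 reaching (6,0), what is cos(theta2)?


Given: L1 = 7, L2 = 5, target (x, y) = (6, 0)
Using cos(theta2) = (x^2 + y^2 - L1^2 - L2^2) / (2*L1*L2)
x^2 + y^2 = 6^2 + 0 = 36
L1^2 + L2^2 = 49 + 25 = 74
Numerator = 36 - 74 = -38
Denominator = 2*7*5 = 70
cos(theta2) = -38/70 = -19/35

-19/35


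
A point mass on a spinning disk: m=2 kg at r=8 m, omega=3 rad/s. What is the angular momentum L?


Given: m = 2 kg, r = 8 m, omega = 3 rad/s
For a point mass: I = m*r^2
I = 2*8^2 = 2*64 = 128
L = I*omega = 128*3
L = 384 kg*m^2/s

384 kg*m^2/s


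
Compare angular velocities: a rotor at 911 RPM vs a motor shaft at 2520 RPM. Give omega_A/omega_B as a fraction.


Given: RPM_A = 911, RPM_B = 2520
omega = 2*pi*RPM/60, so omega_A/omega_B = RPM_A / RPM_B
omega_A/omega_B = 911 / 2520
omega_A/omega_B = 911/2520

911/2520


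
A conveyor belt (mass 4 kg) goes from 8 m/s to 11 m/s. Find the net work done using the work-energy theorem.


Given: m = 4 kg, v0 = 8 m/s, v = 11 m/s
Using W = (1/2)*m*(v^2 - v0^2)
v^2 = 11^2 = 121
v0^2 = 8^2 = 64
v^2 - v0^2 = 121 - 64 = 57
W = (1/2)*4*57 = 114 J

114 J


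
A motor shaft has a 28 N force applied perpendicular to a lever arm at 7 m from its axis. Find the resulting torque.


Given: F = 28 N, r = 7 m, angle = 90 deg (perpendicular)
Using tau = F * r * sin(90)
sin(90) = 1
tau = 28 * 7 * 1
tau = 196 Nm

196 Nm


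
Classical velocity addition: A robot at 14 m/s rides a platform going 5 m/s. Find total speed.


Given: object velocity = 14 m/s, platform velocity = 5 m/s (same direction)
Using classical velocity addition: v_total = v_object + v_platform
v_total = 14 + 5
v_total = 19 m/s

19 m/s


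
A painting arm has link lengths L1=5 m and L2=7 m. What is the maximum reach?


Given: L1 = 5 m, L2 = 7 m
For a 2-link planar arm, max reach = L1 + L2 (fully extended)
Max reach = 5 + 7
Max reach = 12 m

12 m


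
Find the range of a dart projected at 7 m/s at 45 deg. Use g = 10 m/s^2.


Given: v0 = 7 m/s, theta = 45 deg, g = 10 m/s^2
sin(2*45) = sin(90) = 1
Using R = v0^2 * sin(2*theta) / g
R = 7^2 * 1 / 10
R = 49 / 10
R = 49/10 m

49/10 m


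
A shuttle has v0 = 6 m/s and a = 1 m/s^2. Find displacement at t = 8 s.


Given: v0 = 6 m/s, a = 1 m/s^2, t = 8 s
Using s = v0*t + (1/2)*a*t^2
s = 6*8 + (1/2)*1*8^2
s = 48 + (1/2)*64
s = 48 + 32
s = 80

80 m


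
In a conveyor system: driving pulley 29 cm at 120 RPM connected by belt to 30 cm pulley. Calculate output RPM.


Given: D1 = 29 cm, w1 = 120 RPM, D2 = 30 cm
Using D1*w1 = D2*w2
w2 = D1*w1 / D2
w2 = 29*120 / 30
w2 = 3480 / 30
w2 = 116 RPM

116 RPM


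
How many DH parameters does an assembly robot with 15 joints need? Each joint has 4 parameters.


Given: 15 joints, 4 DH parameters per joint (d, theta, a, alpha)
Total DH parameters = number_of_joints * 4
Total = 15 * 4
Total = 60

60


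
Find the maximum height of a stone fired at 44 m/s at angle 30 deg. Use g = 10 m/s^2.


Given: v0 = 44 m/s, theta = 30 deg, g = 10 m/s^2
sin^2(30) = 1/4
Using H = v0^2 * sin^2(theta) / (2*g)
H = 44^2 * 1/4 / (2*10)
H = 1936 * 1/4 / 20
H = 484 / 20
H = 121/5 m

121/5 m


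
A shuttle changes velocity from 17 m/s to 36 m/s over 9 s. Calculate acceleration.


Given: initial velocity v0 = 17 m/s, final velocity v = 36 m/s, time t = 9 s
Using a = (v - v0) / t
a = (36 - 17) / 9
a = 19 / 9
a = 19/9 m/s^2

19/9 m/s^2


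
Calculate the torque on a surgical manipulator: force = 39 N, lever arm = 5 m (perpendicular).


Given: F = 39 N, r = 5 m, angle = 90 deg (perpendicular)
Using tau = F * r * sin(90)
sin(90) = 1
tau = 39 * 5 * 1
tau = 195 Nm

195 Nm


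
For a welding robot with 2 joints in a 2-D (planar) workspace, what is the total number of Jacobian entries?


Given: task space dimension = 2, joints = 2
Jacobian is a 2 x 2 matrix
Total entries = rows * columns
Total = 2 * 2
Total = 4

4


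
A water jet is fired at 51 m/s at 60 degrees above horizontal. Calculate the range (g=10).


Given: v0 = 51 m/s, theta = 60 deg, g = 10 m/s^2
sin(2*60) = sin(120) = sqrt(3)/2
Using R = v0^2 * sin(2*theta) / g
R = 51^2 * (sqrt(3)/2) / 10
R = 2601 * sqrt(3) / 20
R = 2601/20*sqrt(3) m

2601/20*sqrt(3) m


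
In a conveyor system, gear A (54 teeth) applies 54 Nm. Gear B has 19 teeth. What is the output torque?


Given: N1 = 54, N2 = 19, T1 = 54 Nm
Using T2/T1 = N2/N1
T2 = T1 * N2 / N1
T2 = 54 * 19 / 54
T2 = 1026 / 54
T2 = 19 Nm

19 Nm


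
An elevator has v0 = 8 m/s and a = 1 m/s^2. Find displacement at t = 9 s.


Given: v0 = 8 m/s, a = 1 m/s^2, t = 9 s
Using s = v0*t + (1/2)*a*t^2
s = 8*9 + (1/2)*1*9^2
s = 72 + (1/2)*81
s = 72 + 81/2
s = 225/2

225/2 m


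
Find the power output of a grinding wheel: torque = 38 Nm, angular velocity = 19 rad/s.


Given: tau = 38 Nm, omega = 19 rad/s
Using P = tau * omega
P = 38 * 19
P = 722 W

722 W


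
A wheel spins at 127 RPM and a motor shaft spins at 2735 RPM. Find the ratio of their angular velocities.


Given: RPM_A = 127, RPM_B = 2735
omega = 2*pi*RPM/60, so omega_A/omega_B = RPM_A / RPM_B
omega_A/omega_B = 127 / 2735
omega_A/omega_B = 127/2735

127/2735


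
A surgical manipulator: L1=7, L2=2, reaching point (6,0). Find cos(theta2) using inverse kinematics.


Given: L1 = 7, L2 = 2, target (x, y) = (6, 0)
Using cos(theta2) = (x^2 + y^2 - L1^2 - L2^2) / (2*L1*L2)
x^2 + y^2 = 6^2 + 0 = 36
L1^2 + L2^2 = 49 + 4 = 53
Numerator = 36 - 53 = -17
Denominator = 2*7*2 = 28
cos(theta2) = -17/28 = -17/28

-17/28


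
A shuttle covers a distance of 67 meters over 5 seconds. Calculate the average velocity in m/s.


Given: distance d = 67 m, time t = 5 s
Using v = d / t
v = 67 / 5
v = 67/5 m/s

67/5 m/s


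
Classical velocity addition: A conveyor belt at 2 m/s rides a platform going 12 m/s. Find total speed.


Given: object velocity = 2 m/s, platform velocity = 12 m/s (same direction)
Using classical velocity addition: v_total = v_object + v_platform
v_total = 2 + 12
v_total = 14 m/s

14 m/s


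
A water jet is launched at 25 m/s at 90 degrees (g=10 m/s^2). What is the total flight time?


Given: v0 = 25 m/s, theta = 90 deg, g = 10 m/s^2
sin(90) = 1
Using T = 2*v0*sin(theta) / g
T = 2*25*1 / 10
T = 50 / 10
T = 5 s

5 s


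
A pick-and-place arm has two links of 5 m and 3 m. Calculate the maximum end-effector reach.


Given: L1 = 5 m, L2 = 3 m
For a 2-link planar arm, max reach = L1 + L2 (fully extended)
Max reach = 5 + 3
Max reach = 8 m

8 m


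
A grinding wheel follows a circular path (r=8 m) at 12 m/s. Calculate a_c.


Given: v = 12 m/s, r = 8 m
Using a_c = v^2 / r
a_c = 12^2 / 8
a_c = 144 / 8
a_c = 18 m/s^2

18 m/s^2


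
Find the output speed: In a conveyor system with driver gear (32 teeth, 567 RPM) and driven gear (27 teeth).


Given: N1 = 32 teeth, w1 = 567 RPM, N2 = 27 teeth
Using N1*w1 = N2*w2
w2 = N1*w1 / N2
w2 = 32*567 / 27
w2 = 18144 / 27
w2 = 672 RPM

672 RPM


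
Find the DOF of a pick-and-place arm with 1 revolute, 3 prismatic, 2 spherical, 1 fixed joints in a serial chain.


Given: serial robot with 1 revolute, 3 prismatic, 2 spherical, 1 fixed joints
DOF contribution per joint type: revolute=1, prismatic=1, spherical=3, fixed=0
DOF = 1*1 + 3*1 + 2*3 + 1*0
DOF = 10

10


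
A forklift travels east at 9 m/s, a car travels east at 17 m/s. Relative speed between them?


Given: v_A = 9 m/s east, v_B = 17 m/s east
Both move in the same direction; relative speed = |v_A - v_B|
|9 - 17| = |-8|
= 8 m/s

8 m/s


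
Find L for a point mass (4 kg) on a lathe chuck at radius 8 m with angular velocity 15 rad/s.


Given: m = 4 kg, r = 8 m, omega = 15 rad/s
For a point mass: I = m*r^2
I = 4*8^2 = 4*64 = 256
L = I*omega = 256*15
L = 3840 kg*m^2/s

3840 kg*m^2/s


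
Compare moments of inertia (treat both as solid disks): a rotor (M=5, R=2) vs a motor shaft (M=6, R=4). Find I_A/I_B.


Given: M1=5 kg, R1=2 m, M2=6 kg, R2=4 m
For a disk: I = (1/2)*M*R^2, so I_A/I_B = (M1*R1^2)/(M2*R2^2)
M1*R1^2 = 5*4 = 20
M2*R2^2 = 6*16 = 96
I_A/I_B = 20/96 = 5/24

5/24


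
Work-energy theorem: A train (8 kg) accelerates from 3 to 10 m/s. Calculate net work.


Given: m = 8 kg, v0 = 3 m/s, v = 10 m/s
Using W = (1/2)*m*(v^2 - v0^2)
v^2 = 10^2 = 100
v0^2 = 3^2 = 9
v^2 - v0^2 = 100 - 9 = 91
W = (1/2)*8*91 = 364 J

364 J


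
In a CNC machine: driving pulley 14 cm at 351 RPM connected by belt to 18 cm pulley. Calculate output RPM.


Given: D1 = 14 cm, w1 = 351 RPM, D2 = 18 cm
Using D1*w1 = D2*w2
w2 = D1*w1 / D2
w2 = 14*351 / 18
w2 = 4914 / 18
w2 = 273 RPM

273 RPM


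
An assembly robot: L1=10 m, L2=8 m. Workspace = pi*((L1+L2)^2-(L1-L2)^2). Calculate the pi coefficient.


Given: L1 = 10, L2 = 8
(L1+L2)^2 = (18)^2 = 324
(L1-L2)^2 = (2)^2 = 4
Difference = 324 - 4 = 320
This equals 4*L1*L2 = 4*10*8 = 320
Workspace area = 320*pi

320


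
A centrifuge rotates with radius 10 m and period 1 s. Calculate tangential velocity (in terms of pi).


Given: radius r = 10 m, period T = 1 s
Using v = 2*pi*r / T
v = 2*pi*10 / 1
v = 20*pi / 1
v = 20*pi m/s

20*pi m/s


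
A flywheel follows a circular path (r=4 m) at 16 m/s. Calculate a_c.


Given: v = 16 m/s, r = 4 m
Using a_c = v^2 / r
a_c = 16^2 / 4
a_c = 256 / 4
a_c = 64 m/s^2

64 m/s^2


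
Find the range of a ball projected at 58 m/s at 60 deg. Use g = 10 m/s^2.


Given: v0 = 58 m/s, theta = 60 deg, g = 10 m/s^2
sin(2*60) = sin(120) = sqrt(3)/2
Using R = v0^2 * sin(2*theta) / g
R = 58^2 * (sqrt(3)/2) / 10
R = 3364 * sqrt(3) / 20
R = 841/5*sqrt(3) m

841/5*sqrt(3) m


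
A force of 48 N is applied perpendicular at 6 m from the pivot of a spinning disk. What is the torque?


Given: F = 48 N, r = 6 m, angle = 90 deg (perpendicular)
Using tau = F * r * sin(90)
sin(90) = 1
tau = 48 * 6 * 1
tau = 288 Nm

288 Nm


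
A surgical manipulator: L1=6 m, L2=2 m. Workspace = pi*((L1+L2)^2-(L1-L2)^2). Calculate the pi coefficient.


Given: L1 = 6, L2 = 2
(L1+L2)^2 = (8)^2 = 64
(L1-L2)^2 = (4)^2 = 16
Difference = 64 - 16 = 48
This equals 4*L1*L2 = 4*6*2 = 48
Workspace area = 48*pi

48


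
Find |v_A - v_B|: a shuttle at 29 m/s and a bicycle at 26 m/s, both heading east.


Given: v_A = 29 m/s east, v_B = 26 m/s east
Both move in the same direction; relative speed = |v_A - v_B|
|29 - 26| = |3|
= 3 m/s

3 m/s


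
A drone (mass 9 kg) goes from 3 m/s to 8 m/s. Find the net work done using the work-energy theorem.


Given: m = 9 kg, v0 = 3 m/s, v = 8 m/s
Using W = (1/2)*m*(v^2 - v0^2)
v^2 = 8^2 = 64
v0^2 = 3^2 = 9
v^2 - v0^2 = 64 - 9 = 55
W = (1/2)*9*55 = 495/2 J

495/2 J


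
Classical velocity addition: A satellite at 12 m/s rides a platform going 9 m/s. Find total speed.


Given: object velocity = 12 m/s, platform velocity = 9 m/s (same direction)
Using classical velocity addition: v_total = v_object + v_platform
v_total = 12 + 9
v_total = 21 m/s

21 m/s


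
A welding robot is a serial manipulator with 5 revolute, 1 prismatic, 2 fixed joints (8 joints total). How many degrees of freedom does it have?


Given: serial robot with 5 revolute, 1 prismatic, 2 fixed joints
DOF contribution per joint type: revolute=1, prismatic=1, spherical=3, fixed=0
DOF = 5*1 + 1*1 + 2*0
DOF = 6

6


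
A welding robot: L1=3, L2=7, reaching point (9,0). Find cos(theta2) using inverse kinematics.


Given: L1 = 3, L2 = 7, target (x, y) = (9, 0)
Using cos(theta2) = (x^2 + y^2 - L1^2 - L2^2) / (2*L1*L2)
x^2 + y^2 = 9^2 + 0 = 81
L1^2 + L2^2 = 9 + 49 = 58
Numerator = 81 - 58 = 23
Denominator = 2*3*7 = 42
cos(theta2) = 23/42 = 23/42

23/42


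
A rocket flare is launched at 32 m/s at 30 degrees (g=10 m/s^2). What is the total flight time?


Given: v0 = 32 m/s, theta = 30 deg, g = 10 m/s^2
sin(30) = 1/2
Using T = 2*v0*sin(theta) / g
T = 2*32*1/2 / 10
T = 32 / 10
T = 16/5 s

16/5 s


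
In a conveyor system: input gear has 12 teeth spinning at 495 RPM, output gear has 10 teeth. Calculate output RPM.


Given: N1 = 12 teeth, w1 = 495 RPM, N2 = 10 teeth
Using N1*w1 = N2*w2
w2 = N1*w1 / N2
w2 = 12*495 / 10
w2 = 5940 / 10
w2 = 594 RPM

594 RPM


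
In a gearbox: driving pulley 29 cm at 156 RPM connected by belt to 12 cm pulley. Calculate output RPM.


Given: D1 = 29 cm, w1 = 156 RPM, D2 = 12 cm
Using D1*w1 = D2*w2
w2 = D1*w1 / D2
w2 = 29*156 / 12
w2 = 4524 / 12
w2 = 377 RPM

377 RPM


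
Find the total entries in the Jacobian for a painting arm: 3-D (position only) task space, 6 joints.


Given: task space dimension = 3, joints = 6
Jacobian is a 3 x 6 matrix
Total entries = rows * columns
Total = 3 * 6
Total = 18

18


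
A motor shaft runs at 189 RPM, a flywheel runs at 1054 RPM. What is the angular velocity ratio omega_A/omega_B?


Given: RPM_A = 189, RPM_B = 1054
omega = 2*pi*RPM/60, so omega_A/omega_B = RPM_A / RPM_B
omega_A/omega_B = 189 / 1054
omega_A/omega_B = 189/1054

189/1054


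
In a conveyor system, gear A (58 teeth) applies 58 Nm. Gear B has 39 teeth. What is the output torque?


Given: N1 = 58, N2 = 39, T1 = 58 Nm
Using T2/T1 = N2/N1
T2 = T1 * N2 / N1
T2 = 58 * 39 / 58
T2 = 2262 / 58
T2 = 39 Nm

39 Nm


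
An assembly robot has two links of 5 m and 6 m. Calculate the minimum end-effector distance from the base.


Given: L1 = 5 m, L2 = 6 m
For a 2-link planar arm, min reach = |L1 - L2| (second link folded back)
Min reach = |5 - 6|
Min reach = 1 m

1 m


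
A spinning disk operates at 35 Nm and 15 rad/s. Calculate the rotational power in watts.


Given: tau = 35 Nm, omega = 15 rad/s
Using P = tau * omega
P = 35 * 15
P = 525 W

525 W


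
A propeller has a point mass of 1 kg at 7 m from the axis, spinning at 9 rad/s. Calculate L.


Given: m = 1 kg, r = 7 m, omega = 9 rad/s
For a point mass: I = m*r^2
I = 1*7^2 = 1*49 = 49
L = I*omega = 49*9
L = 441 kg*m^2/s

441 kg*m^2/s


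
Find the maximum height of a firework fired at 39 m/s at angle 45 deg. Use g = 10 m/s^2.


Given: v0 = 39 m/s, theta = 45 deg, g = 10 m/s^2
sin^2(45) = 1/2
Using H = v0^2 * sin^2(theta) / (2*g)
H = 39^2 * 1/2 / (2*10)
H = 1521 * 1/2 / 20
H = 1521/2 / 20
H = 1521/40 m

1521/40 m


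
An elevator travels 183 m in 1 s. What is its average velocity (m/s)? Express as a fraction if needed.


Given: distance d = 183 m, time t = 1 s
Using v = d / t
v = 183 / 1
v = 183 m/s

183 m/s


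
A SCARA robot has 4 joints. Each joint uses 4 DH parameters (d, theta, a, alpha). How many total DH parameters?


Given: 4 joints, 4 DH parameters per joint (d, theta, a, alpha)
Total DH parameters = number_of_joints * 4
Total = 4 * 4
Total = 16

16


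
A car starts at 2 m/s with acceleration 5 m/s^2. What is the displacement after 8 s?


Given: v0 = 2 m/s, a = 5 m/s^2, t = 8 s
Using s = v0*t + (1/2)*a*t^2
s = 2*8 + (1/2)*5*8^2
s = 16 + (1/2)*320
s = 16 + 160
s = 176

176 m


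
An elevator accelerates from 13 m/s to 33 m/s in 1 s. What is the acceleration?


Given: initial velocity v0 = 13 m/s, final velocity v = 33 m/s, time t = 1 s
Using a = (v - v0) / t
a = (33 - 13) / 1
a = 20 / 1
a = 20 m/s^2

20 m/s^2


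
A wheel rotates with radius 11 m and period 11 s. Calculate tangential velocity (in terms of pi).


Given: radius r = 11 m, period T = 11 s
Using v = 2*pi*r / T
v = 2*pi*11 / 11
v = 22*pi / 11
v = 2*pi m/s

2*pi m/s


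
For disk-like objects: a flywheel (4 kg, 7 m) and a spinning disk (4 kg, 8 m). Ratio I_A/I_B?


Given: M1=4 kg, R1=7 m, M2=4 kg, R2=8 m
For a disk: I = (1/2)*M*R^2, so I_A/I_B = (M1*R1^2)/(M2*R2^2)
M1*R1^2 = 4*49 = 196
M2*R2^2 = 4*64 = 256
I_A/I_B = 196/256 = 49/64

49/64


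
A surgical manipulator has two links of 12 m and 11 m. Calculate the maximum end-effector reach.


Given: L1 = 12 m, L2 = 11 m
For a 2-link planar arm, max reach = L1 + L2 (fully extended)
Max reach = 12 + 11
Max reach = 23 m

23 m


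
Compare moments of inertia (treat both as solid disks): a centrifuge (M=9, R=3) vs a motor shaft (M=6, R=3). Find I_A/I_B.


Given: M1=9 kg, R1=3 m, M2=6 kg, R2=3 m
For a disk: I = (1/2)*M*R^2, so I_A/I_B = (M1*R1^2)/(M2*R2^2)
M1*R1^2 = 9*9 = 81
M2*R2^2 = 6*9 = 54
I_A/I_B = 81/54 = 3/2

3/2


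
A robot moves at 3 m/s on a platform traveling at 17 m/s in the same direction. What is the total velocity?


Given: object velocity = 3 m/s, platform velocity = 17 m/s (same direction)
Using classical velocity addition: v_total = v_object + v_platform
v_total = 3 + 17
v_total = 20 m/s

20 m/s


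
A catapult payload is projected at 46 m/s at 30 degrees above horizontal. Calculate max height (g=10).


Given: v0 = 46 m/s, theta = 30 deg, g = 10 m/s^2
sin^2(30) = 1/4
Using H = v0^2 * sin^2(theta) / (2*g)
H = 46^2 * 1/4 / (2*10)
H = 2116 * 1/4 / 20
H = 529 / 20
H = 529/20 m

529/20 m


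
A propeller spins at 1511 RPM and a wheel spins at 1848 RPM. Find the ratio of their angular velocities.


Given: RPM_A = 1511, RPM_B = 1848
omega = 2*pi*RPM/60, so omega_A/omega_B = RPM_A / RPM_B
omega_A/omega_B = 1511 / 1848
omega_A/omega_B = 1511/1848

1511/1848


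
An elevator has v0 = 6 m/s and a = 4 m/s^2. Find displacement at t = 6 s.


Given: v0 = 6 m/s, a = 4 m/s^2, t = 6 s
Using s = v0*t + (1/2)*a*t^2
s = 6*6 + (1/2)*4*6^2
s = 36 + (1/2)*144
s = 36 + 72
s = 108

108 m


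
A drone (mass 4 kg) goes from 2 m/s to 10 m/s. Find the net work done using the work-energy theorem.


Given: m = 4 kg, v0 = 2 m/s, v = 10 m/s
Using W = (1/2)*m*(v^2 - v0^2)
v^2 = 10^2 = 100
v0^2 = 2^2 = 4
v^2 - v0^2 = 100 - 4 = 96
W = (1/2)*4*96 = 192 J

192 J


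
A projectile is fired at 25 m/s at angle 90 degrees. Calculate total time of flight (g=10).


Given: v0 = 25 m/s, theta = 90 deg, g = 10 m/s^2
sin(90) = 1
Using T = 2*v0*sin(theta) / g
T = 2*25*1 / 10
T = 50 / 10
T = 5 s

5 s


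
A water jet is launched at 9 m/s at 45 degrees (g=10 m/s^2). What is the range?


Given: v0 = 9 m/s, theta = 45 deg, g = 10 m/s^2
sin(2*45) = sin(90) = 1
Using R = v0^2 * sin(2*theta) / g
R = 9^2 * 1 / 10
R = 81 / 10
R = 81/10 m

81/10 m


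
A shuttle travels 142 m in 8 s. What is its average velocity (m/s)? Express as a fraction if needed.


Given: distance d = 142 m, time t = 8 s
Using v = d / t
v = 142 / 8
v = 71/4 m/s

71/4 m/s


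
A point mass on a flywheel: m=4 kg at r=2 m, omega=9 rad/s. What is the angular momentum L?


Given: m = 4 kg, r = 2 m, omega = 9 rad/s
For a point mass: I = m*r^2
I = 4*2^2 = 4*4 = 16
L = I*omega = 16*9
L = 144 kg*m^2/s

144 kg*m^2/s


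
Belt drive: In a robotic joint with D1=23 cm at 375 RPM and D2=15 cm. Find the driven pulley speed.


Given: D1 = 23 cm, w1 = 375 RPM, D2 = 15 cm
Using D1*w1 = D2*w2
w2 = D1*w1 / D2
w2 = 23*375 / 15
w2 = 8625 / 15
w2 = 575 RPM

575 RPM


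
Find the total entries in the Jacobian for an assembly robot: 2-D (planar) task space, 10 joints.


Given: task space dimension = 2, joints = 10
Jacobian is a 2 x 10 matrix
Total entries = rows * columns
Total = 2 * 10
Total = 20

20


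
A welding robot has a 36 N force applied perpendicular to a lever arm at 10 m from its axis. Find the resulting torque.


Given: F = 36 N, r = 10 m, angle = 90 deg (perpendicular)
Using tau = F * r * sin(90)
sin(90) = 1
tau = 36 * 10 * 1
tau = 360 Nm

360 Nm


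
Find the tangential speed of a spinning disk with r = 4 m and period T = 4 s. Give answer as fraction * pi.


Given: radius r = 4 m, period T = 4 s
Using v = 2*pi*r / T
v = 2*pi*4 / 4
v = 8*pi / 4
v = 2*pi m/s

2*pi m/s


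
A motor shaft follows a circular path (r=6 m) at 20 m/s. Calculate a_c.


Given: v = 20 m/s, r = 6 m
Using a_c = v^2 / r
a_c = 20^2 / 6
a_c = 400 / 6
a_c = 200/3 m/s^2

200/3 m/s^2


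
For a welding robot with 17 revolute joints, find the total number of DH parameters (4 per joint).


Given: 17 joints, 4 DH parameters per joint (d, theta, a, alpha)
Total DH parameters = number_of_joints * 4
Total = 17 * 4
Total = 68

68


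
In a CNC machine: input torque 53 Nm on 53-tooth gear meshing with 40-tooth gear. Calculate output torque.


Given: N1 = 53, N2 = 40, T1 = 53 Nm
Using T2/T1 = N2/N1
T2 = T1 * N2 / N1
T2 = 53 * 40 / 53
T2 = 2120 / 53
T2 = 40 Nm

40 Nm


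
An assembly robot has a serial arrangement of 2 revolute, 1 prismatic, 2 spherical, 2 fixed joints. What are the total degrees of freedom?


Given: serial robot with 2 revolute, 1 prismatic, 2 spherical, 2 fixed joints
DOF contribution per joint type: revolute=1, prismatic=1, spherical=3, fixed=0
DOF = 2*1 + 1*1 + 2*3 + 2*0
DOF = 9

9


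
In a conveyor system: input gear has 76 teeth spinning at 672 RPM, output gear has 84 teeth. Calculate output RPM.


Given: N1 = 76 teeth, w1 = 672 RPM, N2 = 84 teeth
Using N1*w1 = N2*w2
w2 = N1*w1 / N2
w2 = 76*672 / 84
w2 = 51072 / 84
w2 = 608 RPM

608 RPM


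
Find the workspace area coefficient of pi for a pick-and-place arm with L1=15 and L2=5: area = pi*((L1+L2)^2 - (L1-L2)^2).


Given: L1 = 15, L2 = 5
(L1+L2)^2 = (20)^2 = 400
(L1-L2)^2 = (10)^2 = 100
Difference = 400 - 100 = 300
This equals 4*L1*L2 = 4*15*5 = 300
Workspace area = 300*pi

300


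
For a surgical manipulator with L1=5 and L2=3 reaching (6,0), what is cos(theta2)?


Given: L1 = 5, L2 = 3, target (x, y) = (6, 0)
Using cos(theta2) = (x^2 + y^2 - L1^2 - L2^2) / (2*L1*L2)
x^2 + y^2 = 6^2 + 0 = 36
L1^2 + L2^2 = 25 + 9 = 34
Numerator = 36 - 34 = 2
Denominator = 2*5*3 = 30
cos(theta2) = 2/30 = 1/15

1/15


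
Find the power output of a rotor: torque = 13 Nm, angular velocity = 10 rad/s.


Given: tau = 13 Nm, omega = 10 rad/s
Using P = tau * omega
P = 13 * 10
P = 130 W

130 W


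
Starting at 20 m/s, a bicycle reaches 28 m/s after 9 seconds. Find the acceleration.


Given: initial velocity v0 = 20 m/s, final velocity v = 28 m/s, time t = 9 s
Using a = (v - v0) / t
a = (28 - 20) / 9
a = 8 / 9
a = 8/9 m/s^2

8/9 m/s^2


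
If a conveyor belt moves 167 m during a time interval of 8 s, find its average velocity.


Given: distance d = 167 m, time t = 8 s
Using v = d / t
v = 167 / 8
v = 167/8 m/s

167/8 m/s


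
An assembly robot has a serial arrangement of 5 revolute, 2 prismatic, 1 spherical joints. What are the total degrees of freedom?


Given: serial robot with 5 revolute, 2 prismatic, 1 spherical joints
DOF contribution per joint type: revolute=1, prismatic=1, spherical=3, fixed=0
DOF = 5*1 + 2*1 + 1*3
DOF = 10

10


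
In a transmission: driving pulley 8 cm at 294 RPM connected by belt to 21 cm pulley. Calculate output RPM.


Given: D1 = 8 cm, w1 = 294 RPM, D2 = 21 cm
Using D1*w1 = D2*w2
w2 = D1*w1 / D2
w2 = 8*294 / 21
w2 = 2352 / 21
w2 = 112 RPM

112 RPM


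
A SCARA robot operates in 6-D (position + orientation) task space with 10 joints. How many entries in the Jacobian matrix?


Given: task space dimension = 6, joints = 10
Jacobian is a 6 x 10 matrix
Total entries = rows * columns
Total = 6 * 10
Total = 60

60


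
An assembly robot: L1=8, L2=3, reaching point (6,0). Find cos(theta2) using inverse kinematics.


Given: L1 = 8, L2 = 3, target (x, y) = (6, 0)
Using cos(theta2) = (x^2 + y^2 - L1^2 - L2^2) / (2*L1*L2)
x^2 + y^2 = 6^2 + 0 = 36
L1^2 + L2^2 = 64 + 9 = 73
Numerator = 36 - 73 = -37
Denominator = 2*8*3 = 48
cos(theta2) = -37/48 = -37/48

-37/48


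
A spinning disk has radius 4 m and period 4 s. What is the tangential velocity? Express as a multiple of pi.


Given: radius r = 4 m, period T = 4 s
Using v = 2*pi*r / T
v = 2*pi*4 / 4
v = 8*pi / 4
v = 2*pi m/s

2*pi m/s


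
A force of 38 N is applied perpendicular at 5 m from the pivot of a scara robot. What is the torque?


Given: F = 38 N, r = 5 m, angle = 90 deg (perpendicular)
Using tau = F * r * sin(90)
sin(90) = 1
tau = 38 * 5 * 1
tau = 190 Nm

190 Nm


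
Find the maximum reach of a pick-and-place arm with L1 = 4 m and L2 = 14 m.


Given: L1 = 4 m, L2 = 14 m
For a 2-link planar arm, max reach = L1 + L2 (fully extended)
Max reach = 4 + 14
Max reach = 18 m

18 m


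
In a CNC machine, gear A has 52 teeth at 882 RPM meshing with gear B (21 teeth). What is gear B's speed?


Given: N1 = 52 teeth, w1 = 882 RPM, N2 = 21 teeth
Using N1*w1 = N2*w2
w2 = N1*w1 / N2
w2 = 52*882 / 21
w2 = 45864 / 21
w2 = 2184 RPM

2184 RPM


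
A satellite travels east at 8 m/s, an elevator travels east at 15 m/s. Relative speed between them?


Given: v_A = 8 m/s east, v_B = 15 m/s east
Both move in the same direction; relative speed = |v_A - v_B|
|8 - 15| = |-7|
= 7 m/s

7 m/s


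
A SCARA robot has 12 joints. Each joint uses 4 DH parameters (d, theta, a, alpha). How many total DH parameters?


Given: 12 joints, 4 DH parameters per joint (d, theta, a, alpha)
Total DH parameters = number_of_joints * 4
Total = 12 * 4
Total = 48

48


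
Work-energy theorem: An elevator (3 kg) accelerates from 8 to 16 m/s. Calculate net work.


Given: m = 3 kg, v0 = 8 m/s, v = 16 m/s
Using W = (1/2)*m*(v^2 - v0^2)
v^2 = 16^2 = 256
v0^2 = 8^2 = 64
v^2 - v0^2 = 256 - 64 = 192
W = (1/2)*3*192 = 288 J

288 J


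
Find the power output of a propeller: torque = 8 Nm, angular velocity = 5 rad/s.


Given: tau = 8 Nm, omega = 5 rad/s
Using P = tau * omega
P = 8 * 5
P = 40 W

40 W


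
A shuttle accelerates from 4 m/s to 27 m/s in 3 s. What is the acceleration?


Given: initial velocity v0 = 4 m/s, final velocity v = 27 m/s, time t = 3 s
Using a = (v - v0) / t
a = (27 - 4) / 3
a = 23 / 3
a = 23/3 m/s^2

23/3 m/s^2


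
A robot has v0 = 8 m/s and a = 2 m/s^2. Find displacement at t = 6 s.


Given: v0 = 8 m/s, a = 2 m/s^2, t = 6 s
Using s = v0*t + (1/2)*a*t^2
s = 8*6 + (1/2)*2*6^2
s = 48 + (1/2)*72
s = 48 + 36
s = 84

84 m


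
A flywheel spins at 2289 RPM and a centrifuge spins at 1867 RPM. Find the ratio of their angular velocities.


Given: RPM_A = 2289, RPM_B = 1867
omega = 2*pi*RPM/60, so omega_A/omega_B = RPM_A / RPM_B
omega_A/omega_B = 2289 / 1867
omega_A/omega_B = 2289/1867

2289/1867


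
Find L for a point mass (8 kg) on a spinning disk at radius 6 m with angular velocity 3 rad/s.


Given: m = 8 kg, r = 6 m, omega = 3 rad/s
For a point mass: I = m*r^2
I = 8*6^2 = 8*36 = 288
L = I*omega = 288*3
L = 864 kg*m^2/s

864 kg*m^2/s


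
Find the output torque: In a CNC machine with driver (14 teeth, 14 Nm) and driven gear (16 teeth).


Given: N1 = 14, N2 = 16, T1 = 14 Nm
Using T2/T1 = N2/N1
T2 = T1 * N2 / N1
T2 = 14 * 16 / 14
T2 = 224 / 14
T2 = 16 Nm

16 Nm


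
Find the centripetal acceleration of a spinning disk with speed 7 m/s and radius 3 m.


Given: v = 7 m/s, r = 3 m
Using a_c = v^2 / r
a_c = 7^2 / 3
a_c = 49 / 3
a_c = 49/3 m/s^2

49/3 m/s^2


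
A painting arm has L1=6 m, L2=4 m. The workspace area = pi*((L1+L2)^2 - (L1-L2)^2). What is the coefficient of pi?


Given: L1 = 6, L2 = 4
(L1+L2)^2 = (10)^2 = 100
(L1-L2)^2 = (2)^2 = 4
Difference = 100 - 4 = 96
This equals 4*L1*L2 = 4*6*4 = 96
Workspace area = 96*pi

96


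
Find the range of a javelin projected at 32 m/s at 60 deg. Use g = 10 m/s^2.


Given: v0 = 32 m/s, theta = 60 deg, g = 10 m/s^2
sin(2*60) = sin(120) = sqrt(3)/2
Using R = v0^2 * sin(2*theta) / g
R = 32^2 * (sqrt(3)/2) / 10
R = 1024 * sqrt(3) / 20
R = 256/5*sqrt(3) m

256/5*sqrt(3) m


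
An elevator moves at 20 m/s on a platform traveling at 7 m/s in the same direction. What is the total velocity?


Given: object velocity = 20 m/s, platform velocity = 7 m/s (same direction)
Using classical velocity addition: v_total = v_object + v_platform
v_total = 20 + 7
v_total = 27 m/s

27 m/s


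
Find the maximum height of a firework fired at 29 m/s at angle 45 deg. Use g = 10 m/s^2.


Given: v0 = 29 m/s, theta = 45 deg, g = 10 m/s^2
sin^2(45) = 1/2
Using H = v0^2 * sin^2(theta) / (2*g)
H = 29^2 * 1/2 / (2*10)
H = 841 * 1/2 / 20
H = 841/2 / 20
H = 841/40 m

841/40 m


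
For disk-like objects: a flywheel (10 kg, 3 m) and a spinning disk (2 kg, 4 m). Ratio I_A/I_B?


Given: M1=10 kg, R1=3 m, M2=2 kg, R2=4 m
For a disk: I = (1/2)*M*R^2, so I_A/I_B = (M1*R1^2)/(M2*R2^2)
M1*R1^2 = 10*9 = 90
M2*R2^2 = 2*16 = 32
I_A/I_B = 90/32 = 45/16

45/16


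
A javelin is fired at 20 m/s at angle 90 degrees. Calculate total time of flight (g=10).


Given: v0 = 20 m/s, theta = 90 deg, g = 10 m/s^2
sin(90) = 1
Using T = 2*v0*sin(theta) / g
T = 2*20*1 / 10
T = 40 / 10
T = 4 s

4 s


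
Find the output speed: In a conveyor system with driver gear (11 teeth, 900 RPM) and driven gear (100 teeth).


Given: N1 = 11 teeth, w1 = 900 RPM, N2 = 100 teeth
Using N1*w1 = N2*w2
w2 = N1*w1 / N2
w2 = 11*900 / 100
w2 = 9900 / 100
w2 = 99 RPM

99 RPM


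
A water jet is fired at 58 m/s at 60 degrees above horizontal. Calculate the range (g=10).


Given: v0 = 58 m/s, theta = 60 deg, g = 10 m/s^2
sin(2*60) = sin(120) = sqrt(3)/2
Using R = v0^2 * sin(2*theta) / g
R = 58^2 * (sqrt(3)/2) / 10
R = 3364 * sqrt(3) / 20
R = 841/5*sqrt(3) m

841/5*sqrt(3) m


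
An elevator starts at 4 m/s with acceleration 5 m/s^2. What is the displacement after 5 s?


Given: v0 = 4 m/s, a = 5 m/s^2, t = 5 s
Using s = v0*t + (1/2)*a*t^2
s = 4*5 + (1/2)*5*5^2
s = 20 + (1/2)*125
s = 20 + 125/2
s = 165/2

165/2 m


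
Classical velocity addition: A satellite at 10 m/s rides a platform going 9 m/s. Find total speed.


Given: object velocity = 10 m/s, platform velocity = 9 m/s (same direction)
Using classical velocity addition: v_total = v_object + v_platform
v_total = 10 + 9
v_total = 19 m/s

19 m/s


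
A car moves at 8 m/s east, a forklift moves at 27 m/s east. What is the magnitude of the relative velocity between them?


Given: v_A = 8 m/s east, v_B = 27 m/s east
Both move in the same direction; relative speed = |v_A - v_B|
|8 - 27| = |-19|
= 19 m/s

19 m/s


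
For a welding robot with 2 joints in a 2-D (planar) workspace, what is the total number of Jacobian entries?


Given: task space dimension = 2, joints = 2
Jacobian is a 2 x 2 matrix
Total entries = rows * columns
Total = 2 * 2
Total = 4

4


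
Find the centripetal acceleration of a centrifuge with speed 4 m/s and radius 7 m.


Given: v = 4 m/s, r = 7 m
Using a_c = v^2 / r
a_c = 4^2 / 7
a_c = 16 / 7
a_c = 16/7 m/s^2

16/7 m/s^2


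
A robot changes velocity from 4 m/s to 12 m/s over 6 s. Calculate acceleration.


Given: initial velocity v0 = 4 m/s, final velocity v = 12 m/s, time t = 6 s
Using a = (v - v0) / t
a = (12 - 4) / 6
a = 8 / 6
a = 4/3 m/s^2

4/3 m/s^2


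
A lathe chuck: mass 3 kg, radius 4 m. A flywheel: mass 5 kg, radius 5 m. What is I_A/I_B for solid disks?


Given: M1=3 kg, R1=4 m, M2=5 kg, R2=5 m
For a disk: I = (1/2)*M*R^2, so I_A/I_B = (M1*R1^2)/(M2*R2^2)
M1*R1^2 = 3*16 = 48
M2*R2^2 = 5*25 = 125
I_A/I_B = 48/125 = 48/125

48/125


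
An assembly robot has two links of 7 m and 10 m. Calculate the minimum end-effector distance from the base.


Given: L1 = 7 m, L2 = 10 m
For a 2-link planar arm, min reach = |L1 - L2| (second link folded back)
Min reach = |7 - 10|
Min reach = 3 m

3 m


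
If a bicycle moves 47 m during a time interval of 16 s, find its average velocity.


Given: distance d = 47 m, time t = 16 s
Using v = d / t
v = 47 / 16
v = 47/16 m/s

47/16 m/s


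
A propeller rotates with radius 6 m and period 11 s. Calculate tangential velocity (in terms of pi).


Given: radius r = 6 m, period T = 11 s
Using v = 2*pi*r / T
v = 2*pi*6 / 11
v = 12*pi / 11
v = 12/11*pi m/s

12/11*pi m/s


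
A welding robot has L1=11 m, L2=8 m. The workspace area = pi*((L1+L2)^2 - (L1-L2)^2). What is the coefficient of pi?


Given: L1 = 11, L2 = 8
(L1+L2)^2 = (19)^2 = 361
(L1-L2)^2 = (3)^2 = 9
Difference = 361 - 9 = 352
This equals 4*L1*L2 = 4*11*8 = 352
Workspace area = 352*pi

352


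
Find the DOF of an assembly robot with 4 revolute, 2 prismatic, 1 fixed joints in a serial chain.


Given: serial robot with 4 revolute, 2 prismatic, 1 fixed joints
DOF contribution per joint type: revolute=1, prismatic=1, spherical=3, fixed=0
DOF = 4*1 + 2*1 + 1*0
DOF = 6

6


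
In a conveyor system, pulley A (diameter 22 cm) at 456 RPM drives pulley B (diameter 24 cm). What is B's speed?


Given: D1 = 22 cm, w1 = 456 RPM, D2 = 24 cm
Using D1*w1 = D2*w2
w2 = D1*w1 / D2
w2 = 22*456 / 24
w2 = 10032 / 24
w2 = 418 RPM

418 RPM


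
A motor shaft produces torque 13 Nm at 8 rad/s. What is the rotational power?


Given: tau = 13 Nm, omega = 8 rad/s
Using P = tau * omega
P = 13 * 8
P = 104 W

104 W


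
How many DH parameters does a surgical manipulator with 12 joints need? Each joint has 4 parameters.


Given: 12 joints, 4 DH parameters per joint (d, theta, a, alpha)
Total DH parameters = number_of_joints * 4
Total = 12 * 4
Total = 48

48


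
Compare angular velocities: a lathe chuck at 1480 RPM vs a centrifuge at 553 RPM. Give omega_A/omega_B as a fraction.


Given: RPM_A = 1480, RPM_B = 553
omega = 2*pi*RPM/60, so omega_A/omega_B = RPM_A / RPM_B
omega_A/omega_B = 1480 / 553
omega_A/omega_B = 1480/553

1480/553


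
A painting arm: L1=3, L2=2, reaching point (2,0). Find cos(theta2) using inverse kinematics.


Given: L1 = 3, L2 = 2, target (x, y) = (2, 0)
Using cos(theta2) = (x^2 + y^2 - L1^2 - L2^2) / (2*L1*L2)
x^2 + y^2 = 2^2 + 0 = 4
L1^2 + L2^2 = 9 + 4 = 13
Numerator = 4 - 13 = -9
Denominator = 2*3*2 = 12
cos(theta2) = -9/12 = -3/4

-3/4


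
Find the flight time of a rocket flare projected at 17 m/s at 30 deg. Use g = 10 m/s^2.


Given: v0 = 17 m/s, theta = 30 deg, g = 10 m/s^2
sin(30) = 1/2
Using T = 2*v0*sin(theta) / g
T = 2*17*1/2 / 10
T = 17 / 10
T = 17/10 s

17/10 s


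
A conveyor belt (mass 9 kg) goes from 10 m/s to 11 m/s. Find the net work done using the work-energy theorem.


Given: m = 9 kg, v0 = 10 m/s, v = 11 m/s
Using W = (1/2)*m*(v^2 - v0^2)
v^2 = 11^2 = 121
v0^2 = 10^2 = 100
v^2 - v0^2 = 121 - 100 = 21
W = (1/2)*9*21 = 189/2 J

189/2 J


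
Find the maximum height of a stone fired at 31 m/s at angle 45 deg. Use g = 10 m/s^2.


Given: v0 = 31 m/s, theta = 45 deg, g = 10 m/s^2
sin^2(45) = 1/2
Using H = v0^2 * sin^2(theta) / (2*g)
H = 31^2 * 1/2 / (2*10)
H = 961 * 1/2 / 20
H = 961/2 / 20
H = 961/40 m

961/40 m


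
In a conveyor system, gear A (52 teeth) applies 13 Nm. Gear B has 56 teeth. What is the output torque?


Given: N1 = 52, N2 = 56, T1 = 13 Nm
Using T2/T1 = N2/N1
T2 = T1 * N2 / N1
T2 = 13 * 56 / 52
T2 = 728 / 52
T2 = 14 Nm

14 Nm


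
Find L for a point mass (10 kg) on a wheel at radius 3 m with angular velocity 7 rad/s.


Given: m = 10 kg, r = 3 m, omega = 7 rad/s
For a point mass: I = m*r^2
I = 10*3^2 = 10*9 = 90
L = I*omega = 90*7
L = 630 kg*m^2/s

630 kg*m^2/s


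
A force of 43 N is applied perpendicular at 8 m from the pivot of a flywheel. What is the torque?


Given: F = 43 N, r = 8 m, angle = 90 deg (perpendicular)
Using tau = F * r * sin(90)
sin(90) = 1
tau = 43 * 8 * 1
tau = 344 Nm

344 Nm


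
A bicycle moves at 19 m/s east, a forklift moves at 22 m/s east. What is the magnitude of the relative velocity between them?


Given: v_A = 19 m/s east, v_B = 22 m/s east
Both move in the same direction; relative speed = |v_A - v_B|
|19 - 22| = |-3|
= 3 m/s

3 m/s


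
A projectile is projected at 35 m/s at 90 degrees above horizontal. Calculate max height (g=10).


Given: v0 = 35 m/s, theta = 90 deg, g = 10 m/s^2
sin^2(90) = 1
Using H = v0^2 * sin^2(theta) / (2*g)
H = 35^2 * 1 / (2*10)
H = 1225 * 1 / 20
H = 1225 / 20
H = 245/4 m

245/4 m


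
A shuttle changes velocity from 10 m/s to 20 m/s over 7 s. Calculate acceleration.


Given: initial velocity v0 = 10 m/s, final velocity v = 20 m/s, time t = 7 s
Using a = (v - v0) / t
a = (20 - 10) / 7
a = 10 / 7
a = 10/7 m/s^2

10/7 m/s^2


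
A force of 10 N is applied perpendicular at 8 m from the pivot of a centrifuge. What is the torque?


Given: F = 10 N, r = 8 m, angle = 90 deg (perpendicular)
Using tau = F * r * sin(90)
sin(90) = 1
tau = 10 * 8 * 1
tau = 80 Nm

80 Nm


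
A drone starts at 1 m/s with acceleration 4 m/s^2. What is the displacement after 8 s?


Given: v0 = 1 m/s, a = 4 m/s^2, t = 8 s
Using s = v0*t + (1/2)*a*t^2
s = 1*8 + (1/2)*4*8^2
s = 8 + (1/2)*256
s = 8 + 128
s = 136

136 m


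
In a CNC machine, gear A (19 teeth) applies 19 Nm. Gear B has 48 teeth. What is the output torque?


Given: N1 = 19, N2 = 48, T1 = 19 Nm
Using T2/T1 = N2/N1
T2 = T1 * N2 / N1
T2 = 19 * 48 / 19
T2 = 912 / 19
T2 = 48 Nm

48 Nm


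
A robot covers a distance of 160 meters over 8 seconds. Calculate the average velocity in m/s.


Given: distance d = 160 m, time t = 8 s
Using v = d / t
v = 160 / 8
v = 20 m/s

20 m/s


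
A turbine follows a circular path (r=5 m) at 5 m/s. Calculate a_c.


Given: v = 5 m/s, r = 5 m
Using a_c = v^2 / r
a_c = 5^2 / 5
a_c = 25 / 5
a_c = 5 m/s^2

5 m/s^2


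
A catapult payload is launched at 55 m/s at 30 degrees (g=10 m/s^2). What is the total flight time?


Given: v0 = 55 m/s, theta = 30 deg, g = 10 m/s^2
sin(30) = 1/2
Using T = 2*v0*sin(theta) / g
T = 2*55*1/2 / 10
T = 55 / 10
T = 11/2 s

11/2 s


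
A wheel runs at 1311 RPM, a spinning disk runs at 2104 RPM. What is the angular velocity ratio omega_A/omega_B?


Given: RPM_A = 1311, RPM_B = 2104
omega = 2*pi*RPM/60, so omega_A/omega_B = RPM_A / RPM_B
omega_A/omega_B = 1311 / 2104
omega_A/omega_B = 1311/2104

1311/2104


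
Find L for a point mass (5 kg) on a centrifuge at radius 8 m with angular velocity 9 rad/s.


Given: m = 5 kg, r = 8 m, omega = 9 rad/s
For a point mass: I = m*r^2
I = 5*8^2 = 5*64 = 320
L = I*omega = 320*9
L = 2880 kg*m^2/s

2880 kg*m^2/s
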